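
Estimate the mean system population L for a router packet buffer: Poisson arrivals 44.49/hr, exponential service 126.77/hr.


ρ = λ/μ = 44.49/126.77 = 0.3510
L = ρ/(1−ρ) = 0.3510/(1 − 0.3510) = 0.3510/0.6490 = 0.5407

Final: 0.5407


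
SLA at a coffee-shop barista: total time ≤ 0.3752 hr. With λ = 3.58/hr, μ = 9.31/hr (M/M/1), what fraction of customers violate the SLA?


W ~ Exponential(μ−λ) for M/M/1.
μ − λ = 9.31 − 3.58 = 5.7300
P(W > t) = e^{−(μ−λ)t} = e^{−2.1499} = 0.116496

Final: 0.116496


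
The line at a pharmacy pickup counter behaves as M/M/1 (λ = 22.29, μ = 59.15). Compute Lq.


ρ = 22.29/59.15 = 0.3768
Lq = ρ²/(1−ρ) = 0.1420/0.6232 = 0.2279

Final: 0.2279


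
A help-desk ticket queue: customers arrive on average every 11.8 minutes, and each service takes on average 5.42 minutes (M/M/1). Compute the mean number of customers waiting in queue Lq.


λ = 60/11.8 = 5.0847 /hr
μ = 60/5.42 = 11.0701 /hr
ρ = λ/μ = 5.0847/11.0701 = 0.4593
Lq = ρ²/(1−ρ) = 0.2110/0.5407 = 0.3902

Final: 0.3902


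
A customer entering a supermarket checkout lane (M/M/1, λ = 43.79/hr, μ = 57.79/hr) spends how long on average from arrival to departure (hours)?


W = 1/(μ−λ) = 1/(57.79 − 43.79) = 1/14.00 = 0.07143 hr

Final: 0.07143 hr


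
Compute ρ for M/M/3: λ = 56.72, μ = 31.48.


ρ = λ/(cμ) = 56.72/(3·31.48) = 56.72/94.44 = 0.6006

Final: 0.6006


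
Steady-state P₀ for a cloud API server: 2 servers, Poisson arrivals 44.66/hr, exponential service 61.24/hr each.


a = λ/μ = 44.66/61.24 = 0.7293; ρ = a/c = 0.3646
Σ_{k=0}^{1} a^k/k! (terms k=0..1) = 1.00000 + 0.72926 = 1.72926
Tail: a^2/(2!(1−ρ)) = 0.53182/(2·0.6354) = 0.41852
P₀ = 1/(1.72926 + 0.41852) = 1/2.14778 = 0.465598

Final: 0.465598


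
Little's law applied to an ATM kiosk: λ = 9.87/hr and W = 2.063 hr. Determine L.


L = λW = 9.87·2.063 = 20.3618

Final: 20.3618


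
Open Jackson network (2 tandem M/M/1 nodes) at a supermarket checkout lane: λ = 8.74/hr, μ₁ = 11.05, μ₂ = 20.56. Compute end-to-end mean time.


Each node sees arrival rate λ = 8.74/hr (tandem ⇒ throughput preserved).
W₁ = 1/(μ₁−λ) = 1/(11.05−8.74) = 0.43290 hr
W₂ = 1/(μ₂−λ) = 1/(20.56−8.74) = 0.08460 hr
W_total = W₁ + W₂ = 0.43290 + 0.08460 = 0.51750 hr

Final: 0.51750 hr


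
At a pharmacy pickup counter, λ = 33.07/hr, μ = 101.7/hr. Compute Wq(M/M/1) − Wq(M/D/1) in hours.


ρ = 33.07/101.7 = 0.3252
Wq(M/M/1) = ρ/(μ−λ) = 0.3252/68.63 = 0.004738 hr
Wq(M/D/1) = ρ/(2(μ−λ)) = 0.002369 hr
Savings = 0.004738 − 0.002369 = 0.002369 hr

Final: 0.002369 hr


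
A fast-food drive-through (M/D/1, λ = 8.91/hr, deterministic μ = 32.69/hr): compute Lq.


ρ = 8.91/32.69 = 0.2726
M/D/1: Lq = ρ²/(2(1−ρ)) = 0.07429/(2·0.7274) = 0.05106

Final: 0.05106


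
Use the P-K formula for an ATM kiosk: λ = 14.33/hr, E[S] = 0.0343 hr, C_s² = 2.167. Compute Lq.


ρ = λ·E[S] = 14.33·0.0343 = 0.4915
Lq = ρ²(1+C_s²)/(2(1−ρ)) = 0.2416·(1+2.167)/(2·0.5085)
= 0.2416·3.1670/1.0170 = 0.75236

Final: 0.75236


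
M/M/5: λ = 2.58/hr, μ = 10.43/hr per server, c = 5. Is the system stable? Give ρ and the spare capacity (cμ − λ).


Total capacity cμ = 5·10.43 = 52.15/hr
ρ = λ/(cμ) = 2.58/52.15 = 0.04947
Stable ⇔ ρ < 1: YES
Spare capacity = cμ − λ = 52.15 − 2.58 = 49.57/hr

Final: ρ = 0.04947; stable; margin = 49.57/hr


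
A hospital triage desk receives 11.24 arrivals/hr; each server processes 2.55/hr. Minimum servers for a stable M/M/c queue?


Stability requires cμ > λ ⇔ c > λ/μ.
λ/μ = 11.24/2.55 = 4.4078
Minimum integer c = ⌊4.4078⌋ + 1 = 5
Check: 5·2.55 = 12.75 > 11.24, while 4·2.55 = 10.20 ≤ 11.24

Final: 5 servers


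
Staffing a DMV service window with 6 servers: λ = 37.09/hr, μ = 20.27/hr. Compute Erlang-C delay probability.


a = λ/μ = 1.8298; ρ = a/6 = 0.3050
P₀ = 0.160308 (from M/M/c formula)
C(c,a) = [a^c/(c!(1−ρ))]·P₀ = [37.53345/(720·0.6950)]·0.160308
= 0.07500·0.160308 = 0.012024

Final: 0.012024


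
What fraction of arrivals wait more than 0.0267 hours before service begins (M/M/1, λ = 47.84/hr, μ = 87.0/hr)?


ρ = 47.84/87.0 = 0.5499
P(Wq > t) = ρ·e^{−(μ−λ)t} = 0.5499·e^{−1.0456}
= 0.5499·0.351491 = 0.193279

Final: 0.193279


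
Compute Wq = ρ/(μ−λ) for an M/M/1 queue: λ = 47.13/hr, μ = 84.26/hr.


ρ = 47.13/84.26 = 0.5593
Wq = ρ/(μ−λ) = 0.5593/(84.26 − 47.13) = 0.5593/37.13 = 0.01506 hr

Final: 0.01506 hr


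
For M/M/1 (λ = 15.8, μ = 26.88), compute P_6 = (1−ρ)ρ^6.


ρ = 15.8/26.88 = 0.5878
P_n = (1−ρ)·ρ^n = (1 − 0.5878)·0.5878^6 = 0.4122·0.041245 = 0.017001

Final: 0.017001


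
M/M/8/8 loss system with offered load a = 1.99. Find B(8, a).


B(c,a) = (a^c/c!) / Σ_{k=0}^{c} a^k/k!
a^8/8! = 0.006100
Σ terms (k=0..8): 1.00000 + 1.99000 + 1.98005 + 1.31343 + 0.65343 + 0.26007 + 0.08626 + 0.02452 + 0.006100 = 7.313859
B = 0.006100/7.313859 = 0.0008340

Final: 0.0008340


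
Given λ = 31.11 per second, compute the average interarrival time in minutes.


Mean interarrival time = 1/λ = 1/31.11 second = 0.03214 second
In minutes: 0.03214 × 0.0166667 = 0.0005357 min

Final: 0.0005357 min


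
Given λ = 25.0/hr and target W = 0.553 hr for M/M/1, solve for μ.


W = 1/(μ−λ) ⇒ μ − λ = 1/W = 1/0.553 = 1.8083
μ = λ + 1/W = 25.0 + 1.8083 = 26.8083 per hr

Final: 26.8083 /hr


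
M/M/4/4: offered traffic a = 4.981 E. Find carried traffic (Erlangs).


B(4,4.981) = 0.396839 (Erlang-B)
Carried load = a(1 − B) = 4.981·(1 − 0.396839) = 4.981·0.603161 = 3.0043 E

Final: 3.0043 Erlangs


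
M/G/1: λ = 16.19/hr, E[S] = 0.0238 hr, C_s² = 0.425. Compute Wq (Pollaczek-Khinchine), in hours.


ρ = λ·E[S] = 16.19·0.0238 = 0.3853
E[S²] = E[S]²(1+C_s²) = 0.0238²·(1+0.425) = 0.0008072
Wq = λ·E[S²]/(2(1−ρ)) = 16.19·0.0008072/(2·0.6147) = 0.01063 hr

Final: 0.01063 hr


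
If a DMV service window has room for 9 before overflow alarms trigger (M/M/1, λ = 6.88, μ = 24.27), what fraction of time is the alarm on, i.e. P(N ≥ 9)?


ρ = 6.88/24.27 = 0.2835
P(N ≥ n) = ρ^n = 0.2835^9 = 0.00001182

Final: 0.00001182


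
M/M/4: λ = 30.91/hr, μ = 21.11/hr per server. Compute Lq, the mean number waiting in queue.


a = λ/μ = 1.4642; ρ = a/4 = 0.3661
P₀ = 0.229275
Lq = P₀·a^c·ρ / (c!·(1−ρ)²) = 0.229275·4.59667·0.3661/(24·0.40188)
= 0.04000

Final: 0.04000


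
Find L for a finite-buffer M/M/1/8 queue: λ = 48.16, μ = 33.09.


ρ = 48.16/33.09 = 1.4554
L = ρ[1 − (K+1)ρ^K + Kρ^(K+1)] / [(1−ρ)(1−ρ^(K+1))]
Numerator: 1.4554·(1 − 9·20.133426 + 8·29.302684) = 78.914045
Denominator: (-0.4554)·(-28.302684) = 12.889738
L = 78.914045/12.889738 = 6.1222

Final: 6.1222


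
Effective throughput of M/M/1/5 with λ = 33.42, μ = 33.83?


ρ = 0.9879; P_K = (1−ρ)ρ^5/(1−ρ^6) = 0.161628
λ_eff = λ(1 − P_K) = 33.42·(1 − 0.161628) = 33.42·0.838372 = 28.0184 /hr

Final: 28.0184 /hr


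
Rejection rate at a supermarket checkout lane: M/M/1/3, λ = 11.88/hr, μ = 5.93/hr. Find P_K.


ρ = λ/μ = 11.88/5.93 = 2.0034
P_K = (1−ρ)ρ^K/(1−ρ^(K+1)) = (-1.0034·8.040540)/(1 − 16.108199)
= -8.067659/-15.108199 = 0.533992

Final: 0.533992


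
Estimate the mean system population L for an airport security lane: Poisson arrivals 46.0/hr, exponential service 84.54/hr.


ρ = λ/μ = 46.0/84.54 = 0.5441
L = ρ/(1−ρ) = 0.5441/(1 − 0.5441) = 0.5441/0.4559 = 1.1936

Final: 1.1936


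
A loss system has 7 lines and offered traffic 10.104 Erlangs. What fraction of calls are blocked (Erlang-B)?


B(c,a) = (a^c/c!) / Σ_{k=0}^{c} a^k/k!
a^7/7! = 2133.157028
Σ terms (k=0..7): 1.00000 + 10.10400 + 51.04541 + 171.92093 + 434.27228 + 877.57742 + 1477.84038 + 2133.15703 = 5156.917453
B = 2133.157028/5156.917453 = 0.413650

Final: 0.413650


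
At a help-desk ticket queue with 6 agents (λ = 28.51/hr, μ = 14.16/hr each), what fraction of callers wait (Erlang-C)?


a = λ/μ = 2.0134; ρ = a/6 = 0.3356
P₀ = 0.133326 (from M/M/c formula)
C(c,a) = [a^c/(c!(1−ρ))]·P₀ = [66.61987/(720·0.6644)]·0.133326
= 0.13926·0.133326 = 0.018567

Final: 0.018567


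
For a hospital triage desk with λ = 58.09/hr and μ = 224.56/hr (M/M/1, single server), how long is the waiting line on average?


ρ = 58.09/224.56 = 0.2587
Lq = ρ²/(1−ρ) = 0.06692/0.7413 = 0.09027

Final: 0.09027


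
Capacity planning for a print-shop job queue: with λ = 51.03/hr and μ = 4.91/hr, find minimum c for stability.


Stability requires cμ > λ ⇔ c > λ/μ.
λ/μ = 51.03/4.91 = 10.3931
Minimum integer c = ⌊10.3931⌋ + 1 = 11
Check: 11·4.91 = 54.01 > 51.03, while 10·4.91 = 49.10 ≤ 51.03

Final: 11 servers


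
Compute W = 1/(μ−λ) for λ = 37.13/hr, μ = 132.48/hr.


W = 1/(μ−λ) = 1/(132.48 − 37.13) = 1/95.35 = 0.01049 hr

Final: 0.01049 hr


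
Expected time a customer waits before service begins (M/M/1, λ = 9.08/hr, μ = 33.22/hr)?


ρ = 9.08/33.22 = 0.2733
Wq = ρ/(μ−λ) = 0.2733/(33.22 − 9.08) = 0.2733/24.14 = 0.01132 hr

Final: 0.01132 hr


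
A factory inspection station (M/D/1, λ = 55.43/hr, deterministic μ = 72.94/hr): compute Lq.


ρ = 55.43/72.94 = 0.7599
M/D/1: Lq = ρ²/(2(1−ρ)) = 0.5775/(2·0.2401) = 1.20284

Final: 1.20284


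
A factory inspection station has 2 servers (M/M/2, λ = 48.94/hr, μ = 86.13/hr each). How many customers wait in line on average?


a = λ/μ = 0.5682; ρ = a/2 = 0.2841
P₀ = 0.557505
Lq = P₀·a^c·ρ / (c!·(1−ρ)²) = 0.557505·0.32286·0.2841/(2·0.51251)
= 0.04989

Final: 0.04989


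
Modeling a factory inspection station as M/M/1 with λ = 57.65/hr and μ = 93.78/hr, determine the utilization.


ρ = λ/μ = 57.65/93.78 = 0.6147

Final: 0.6147


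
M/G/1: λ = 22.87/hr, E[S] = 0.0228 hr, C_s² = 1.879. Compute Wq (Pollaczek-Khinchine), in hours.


ρ = λ·E[S] = 22.87·0.0228 = 0.5214
E[S²] = E[S]²(1+C_s²) = 0.0228²·(1+1.879) = 0.001497
Wq = λ·E[S²]/(2(1−ρ)) = 22.87·0.001497/(2·0.4786) = 0.03576 hr

Final: 0.03576 hr


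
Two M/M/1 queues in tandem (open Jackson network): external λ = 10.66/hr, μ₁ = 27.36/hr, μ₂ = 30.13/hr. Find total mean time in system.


Each node sees arrival rate λ = 10.66/hr (tandem ⇒ throughput preserved).
W₁ = 1/(μ₁−λ) = 1/(27.36−10.66) = 0.05988 hr
W₂ = 1/(μ₂−λ) = 1/(30.13−10.66) = 0.05136 hr
W_total = W₁ + W₂ = 0.05988 + 0.05136 = 0.11124 hr

Final: 0.11124 hr


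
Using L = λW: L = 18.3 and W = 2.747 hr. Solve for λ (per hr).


λ = L/W = 18.3/2.747 = 6.6618 /hr

Final: 6.6618 /hr


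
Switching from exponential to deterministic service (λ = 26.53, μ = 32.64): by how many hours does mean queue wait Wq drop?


ρ = 26.53/32.64 = 0.8128
Wq(M/M/1) = ρ/(μ−λ) = 0.8128/6.11 = 0.13303 hr
Wq(M/D/1) = ρ/(2(μ−λ)) = 0.06651 hr
Savings = 0.13303 − 0.06651 = 0.06651 hr

Final: 0.06651 hr


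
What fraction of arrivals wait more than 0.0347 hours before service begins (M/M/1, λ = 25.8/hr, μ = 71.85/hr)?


ρ = 25.8/71.85 = 0.3591
P(Wq > t) = ρ·e^{−(μ−λ)t} = 0.3591·e^{−1.5979}
= 0.3591·0.202314 = 0.072647

Final: 0.072647


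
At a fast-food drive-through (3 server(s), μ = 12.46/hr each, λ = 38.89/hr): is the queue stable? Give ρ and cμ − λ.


Total capacity cμ = 3·12.46 = 37.38/hr
ρ = λ/(cμ) = 38.89/37.38 = 1.0404
Stable ⇔ ρ < 1: NO
Spare capacity = cμ − λ = 37.38 − 38.89 = -1.51/hr

Final: ρ = 1.0404; unstable; margin = -1.51/hr


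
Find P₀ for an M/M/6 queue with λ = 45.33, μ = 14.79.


a = λ/μ = 45.33/14.79 = 3.0649; ρ = a/c = 0.5108
Σ_{k=0}^{5} a^k/k! (terms k=0..5) = 1.00000 + 3.06491 + 4.69683 + 4.79845 + 3.67671 + 2.25375 = 19.49066
Tail: a^6/(6!(1−ρ)) = 828.90598/(720·0.4892) = 2.35344
P₀ = 1/(19.49066 + 2.35344) = 1/21.84409 = 0.045779

Final: 0.045779


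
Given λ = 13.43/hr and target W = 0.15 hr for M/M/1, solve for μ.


W = 1/(μ−λ) ⇒ μ − λ = 1/W = 1/0.15 = 6.6667
μ = λ + 1/W = 13.43 + 6.6667 = 20.0967 per hr

Final: 20.0967 /hr


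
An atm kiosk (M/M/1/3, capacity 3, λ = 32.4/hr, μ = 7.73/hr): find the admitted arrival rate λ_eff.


ρ = 4.1915; P_K = (1−ρ)ρ^3/(1−ρ^4) = 0.763895
λ_eff = λ(1 − P_K) = 32.4·(1 − 0.763895) = 32.4·0.236105 = 7.6498 /hr

Final: 7.6498 /hr


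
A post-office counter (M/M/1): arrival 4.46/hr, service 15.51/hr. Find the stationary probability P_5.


ρ = 4.46/15.51 = 0.2876
P_n = (1−ρ)·ρ^n = (1 − 0.2876)·0.2876^5 = 0.7124·0.001966 = 0.001401

Final: 0.001401


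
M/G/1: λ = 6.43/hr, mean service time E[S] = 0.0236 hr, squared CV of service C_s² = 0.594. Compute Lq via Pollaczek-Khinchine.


ρ = λ·E[S] = 6.43·0.0236 = 0.1517
Lq = ρ²(1+C_s²)/(2(1−ρ)) = 0.02303·(1+0.594)/(2·0.8483)
= 0.02303·1.5940/1.6965 = 0.02164

Final: 0.02164


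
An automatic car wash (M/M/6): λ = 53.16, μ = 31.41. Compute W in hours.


a = 1.6925; ρ = 0.2821; P₀ = 0.183969
Lq = P₀·a^c·ρ/(c!(1−ρ)²) = 0.003286
Wq = Lq/λ = 0.003286/53.16 = 0.00006182 hr
W = Wq + 1/μ = 0.00006182 + 0.03184 = 0.03190 hr

Final: 0.03190 hr


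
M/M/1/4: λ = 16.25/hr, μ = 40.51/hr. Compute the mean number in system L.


ρ = 16.25/40.51 = 0.4011
L = ρ[1 − (K+1)ρ^K + Kρ^(K+1)] / [(1−ρ)(1−ρ^(K+1))]
Numerator: 0.4011·(1 − 5·0.025892 + 4·0.010386) = 0.365870
Denominator: (0.5989)·(0.989614) = 0.592645
L = 0.365870/0.592645 = 0.6174

Final: 0.6174


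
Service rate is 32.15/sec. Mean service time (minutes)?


Mean service time = 1/μ = 1/32.15 second = 0.03110 second
In minutes: 0.03110 × 0.0166667 = 0.0005184 min

Final: 0.0005184 min


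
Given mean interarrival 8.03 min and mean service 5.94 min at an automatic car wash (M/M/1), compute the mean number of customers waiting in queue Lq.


λ = 60/8.03 = 7.4720 /hr
μ = 60/5.94 = 10.1010 /hr
ρ = λ/μ = 7.4720/10.1010 = 0.7397
Lq = ρ²/(1−ρ) = 0.5472/0.2603 = 2.1024

Final: 2.1024


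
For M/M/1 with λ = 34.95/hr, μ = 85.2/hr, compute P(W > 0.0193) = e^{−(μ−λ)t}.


W ~ Exponential(μ−λ) for M/M/1.
μ − λ = 85.2 − 34.95 = 50.2500
P(W > t) = e^{−(μ−λ)t} = e^{−0.9698} = 0.379149

Final: 0.379149


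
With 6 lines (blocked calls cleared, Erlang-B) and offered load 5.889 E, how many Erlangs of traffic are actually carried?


B(6,5.889) = 0.257090 (Erlang-B)
Carried load = a(1 − B) = 5.889·(1 − 0.257090) = 5.889·0.742910 = 4.3750 E

Final: 4.3750 Erlangs


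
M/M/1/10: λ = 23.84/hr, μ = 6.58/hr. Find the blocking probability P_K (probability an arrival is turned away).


ρ = λ/μ = 23.84/6.58 = 3.6231
P_K = (1−ρ)ρ^K/(1−ρ^(K+1)) = (-2.6231·389765.661124)/(1 − 1412160.085289)
= -1022394.424164/-1412159.085289 = 0.723994

Final: 0.723994


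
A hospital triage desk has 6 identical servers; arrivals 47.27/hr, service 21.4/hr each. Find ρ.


ρ = λ/(cμ) = 47.27/(6·21.4) = 47.27/128.40 = 0.3681

Final: 0.3681


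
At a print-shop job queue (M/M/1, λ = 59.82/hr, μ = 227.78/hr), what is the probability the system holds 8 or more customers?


ρ = 59.82/227.78 = 0.2626
P(N ≥ n) = ρ^n = 0.2626^8 = 0.00002263

Final: 0.00002263


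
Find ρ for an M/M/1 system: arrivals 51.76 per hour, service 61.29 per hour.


ρ = λ/μ = 51.76/61.29 = 0.8445

Final: 0.8445


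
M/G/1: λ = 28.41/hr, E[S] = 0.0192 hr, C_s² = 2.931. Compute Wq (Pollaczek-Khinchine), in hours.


ρ = λ·E[S] = 28.41·0.0192 = 0.5455
E[S²] = E[S]²(1+C_s²) = 0.0192²·(1+2.931) = 0.001449
Wq = λ·E[S²]/(2(1−ρ)) = 28.41·0.001449/(2·0.4545) = 0.04529 hr

Final: 0.04529 hr


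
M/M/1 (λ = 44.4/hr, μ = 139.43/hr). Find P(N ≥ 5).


ρ = 44.4/139.43 = 0.3184
P(N ≥ n) = ρ^n = 0.3184^5 = 0.003274

Final: 0.003274


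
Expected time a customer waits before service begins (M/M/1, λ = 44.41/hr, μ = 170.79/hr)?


ρ = 44.41/170.79 = 0.2600
Wq = ρ/(μ−λ) = 0.2600/(170.79 − 44.41) = 0.2600/126.38 = 0.002058 hr

Final: 0.002058 hr


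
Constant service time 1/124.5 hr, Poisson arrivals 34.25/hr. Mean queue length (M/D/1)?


ρ = 34.25/124.5 = 0.2751
M/D/1: Lq = ρ²/(2(1−ρ)) = 0.07568/(2·0.7249) = 0.05220

Final: 0.05220


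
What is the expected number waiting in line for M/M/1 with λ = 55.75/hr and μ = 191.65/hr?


ρ = 55.75/191.65 = 0.2909
Lq = ρ²/(1−ρ) = 0.08462/0.7091 = 0.1193

Final: 0.1193


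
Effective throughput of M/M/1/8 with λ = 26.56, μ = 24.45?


ρ = 1.0863; P_K = (1−ρ)ρ^8/(1−ρ^9) = 0.151245
λ_eff = λ(1 − P_K) = 26.56·(1 − 0.151245) = 26.56·0.848755 = 22.5429 /hr

Final: 22.5429 /hr


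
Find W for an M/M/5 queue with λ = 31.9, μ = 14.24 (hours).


a = 2.2402; ρ = 0.4480; P₀ = 0.104997
Lq = P₀·a^c·ρ/(c!(1−ρ)²) = 0.07259
Wq = Lq/λ = 0.07259/31.9 = 0.002276 hr
W = Wq + 1/μ = 0.002276 + 0.07022 = 0.07250 hr

Final: 0.07250 hr


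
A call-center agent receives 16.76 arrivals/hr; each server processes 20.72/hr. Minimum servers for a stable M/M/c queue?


Stability requires cμ > λ ⇔ c > λ/μ.
λ/μ = 16.76/20.72 = 0.8089
Minimum integer c = ⌊0.8089⌋ + 1 = 1
Check: 1·20.72 = 20.72 > 16.76, while 0·20.72 = 0.00 ≤ 16.76

Final: 1 servers


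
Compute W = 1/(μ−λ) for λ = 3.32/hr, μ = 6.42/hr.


W = 1/(μ−λ) = 1/(6.42 − 3.32) = 1/3.10 = 0.3226 hr

Final: 0.3226 hr


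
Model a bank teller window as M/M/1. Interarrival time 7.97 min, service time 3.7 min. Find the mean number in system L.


λ = 60/7.97 = 7.5282 /hr
μ = 60/3.7 = 16.2162 /hr
ρ = λ/μ = 7.5282/16.2162 = 0.4642
L = ρ/(1−ρ) = 0.4642/0.5358 = 0.8665

Final: 0.8665


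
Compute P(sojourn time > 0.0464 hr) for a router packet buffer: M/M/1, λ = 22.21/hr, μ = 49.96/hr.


W ~ Exponential(μ−λ) for M/M/1.
μ − λ = 49.96 − 22.21 = 27.7500
P(W > t) = e^{−(μ−λ)t} = e^{−1.2876} = 0.275932

Final: 0.275932


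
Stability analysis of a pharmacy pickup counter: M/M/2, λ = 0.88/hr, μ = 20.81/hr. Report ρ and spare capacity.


Total capacity cμ = 2·20.81 = 41.62/hr
ρ = λ/(cμ) = 0.88/41.62 = 0.02114
Stable ⇔ ρ < 1: YES
Spare capacity = cμ − λ = 41.62 − 0.88 = 40.74/hr

Final: ρ = 0.02114; stable; margin = 40.74/hr


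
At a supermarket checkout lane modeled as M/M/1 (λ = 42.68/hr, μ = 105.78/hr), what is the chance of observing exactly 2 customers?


ρ = 42.68/105.78 = 0.4035
P_n = (1−ρ)·ρ^n = (1 − 0.4035)·0.4035^2 = 0.5965·0.162795 = 0.097111

Final: 0.097111


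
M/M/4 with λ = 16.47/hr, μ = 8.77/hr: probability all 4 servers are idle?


a = λ/μ = 16.47/8.77 = 1.8780; ρ = a/c = 0.4695
Σ_{k=0}^{3} a^k/k! (terms k=0..3) = 1.00000 + 1.87799 + 1.76343 + 1.10390 = 5.74532
Tail: a^4/(4!(1−ρ)) = 12.43873/(24·0.5305) = 0.97696
P₀ = 1/(5.74532 + 0.97696) = 1/6.72229 = 0.148759

Final: 0.148759


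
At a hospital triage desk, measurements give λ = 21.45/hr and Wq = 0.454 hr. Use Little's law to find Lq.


Lq = λWq = 21.45·0.454 = 9.7383

Final: 9.7383


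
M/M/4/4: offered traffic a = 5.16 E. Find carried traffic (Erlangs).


B(4,5.16) = 0.410774 (Erlang-B)
Carried load = a(1 − B) = 5.16·(1 − 0.410774) = 5.16·0.589226 = 3.0404 E

Final: 3.0404 Erlangs


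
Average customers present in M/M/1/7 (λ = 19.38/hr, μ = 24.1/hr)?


ρ = 19.38/24.1 = 0.8041
L = ρ[1 − (K+1)ρ^K + Kρ^(K+1)] / [(1−ρ)(1−ρ^(K+1))]
Numerator: 0.8041·(1 − 8·0.217449 + 7·0.174861) = 0.389561
Denominator: (0.1959)·(0.825139) = 0.161604
L = 0.389561/0.161604 = 2.4106

Final: 2.4106


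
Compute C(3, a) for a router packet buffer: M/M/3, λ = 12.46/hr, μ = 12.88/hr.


a = λ/μ = 0.9674; ρ = a/3 = 0.3225
P₀ = 0.376221 (from M/M/c formula)
C(c,a) = [a^c/(c!(1−ρ))]·P₀ = [0.90533/(6·0.6775)]·0.376221
= 0.22270·0.376221 = 0.083785

Final: 0.083785


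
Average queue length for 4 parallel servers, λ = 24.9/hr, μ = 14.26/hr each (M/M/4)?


a = λ/μ = 1.7461; ρ = a/4 = 0.4365
P₀ = 0.171074
Lq = P₀·a^c·ρ / (c!·(1−ρ)²) = 0.171074·9.29650·0.4365/(24·0.31749)
= 0.09111

Final: 0.09111


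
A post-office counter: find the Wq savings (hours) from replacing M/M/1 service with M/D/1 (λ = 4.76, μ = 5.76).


ρ = 4.76/5.76 = 0.8264
Wq(M/M/1) = ρ/(μ−λ) = 0.8264/1.00 = 0.82639 hr
Wq(M/D/1) = ρ/(2(μ−λ)) = 0.41319 hr
Savings = 0.82639 − 0.41319 = 0.41319 hr

Final: 0.41319 hr


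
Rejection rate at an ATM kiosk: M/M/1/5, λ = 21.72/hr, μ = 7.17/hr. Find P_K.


ρ = λ/μ = 21.72/7.17 = 3.0293
P_K = (1−ρ)ρ^K/(1−ρ^(K+1)) = (-2.0293·255.095811)/(1 − 772.758857)
= -517.663047/-771.758857 = 0.670758

Final: 0.670758


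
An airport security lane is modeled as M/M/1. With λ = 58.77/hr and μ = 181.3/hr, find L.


ρ = λ/μ = 58.77/181.3 = 0.3242
L = ρ/(1−ρ) = 0.3242/(1 − 0.3242) = 0.3242/0.6758 = 0.4796

Final: 0.4796


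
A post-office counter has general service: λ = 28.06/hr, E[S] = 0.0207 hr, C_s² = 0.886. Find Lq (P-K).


ρ = λ·E[S] = 28.06·0.0207 = 0.5808
Lq = ρ²(1+C_s²)/(2(1−ρ)) = 0.3374·(1+0.886)/(2·0.4192)
= 0.3374·1.8860/0.8383 = 0.75901

Final: 0.75901


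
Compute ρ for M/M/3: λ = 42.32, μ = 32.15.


ρ = λ/(cμ) = 42.32/(3·32.15) = 42.32/96.45 = 0.4388

Final: 0.4388


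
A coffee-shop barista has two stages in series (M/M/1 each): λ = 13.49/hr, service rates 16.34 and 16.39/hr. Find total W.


Each node sees arrival rate λ = 13.49/hr (tandem ⇒ throughput preserved).
W₁ = 1/(μ₁−λ) = 1/(16.34−13.49) = 0.35088 hr
W₂ = 1/(μ₂−λ) = 1/(16.39−13.49) = 0.34483 hr
W_total = W₁ + W₂ = 0.35088 + 0.34483 = 0.69570 hr

Final: 0.69570 hr


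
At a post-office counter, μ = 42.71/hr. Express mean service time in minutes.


Mean service time = 1/μ = 1/42.71 hour = 0.02341 hour
In minutes: 0.02341 × 60 = 1.4048 min

Final: 1.4048 min


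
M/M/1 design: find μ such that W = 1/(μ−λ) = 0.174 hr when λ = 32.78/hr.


W = 1/(μ−λ) ⇒ μ − λ = 1/W = 1/0.174 = 5.7471
μ = λ + 1/W = 32.78 + 5.7471 = 38.5271 per hr

Final: 38.5271 /hr


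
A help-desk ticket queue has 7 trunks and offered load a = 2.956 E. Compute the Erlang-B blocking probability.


B(c,a) = (a^c/c!) / Σ_{k=0}^{c} a^k/k!
a^7/7! = 0.391292
Σ terms (k=0..7): 1.00000 + 2.95600 + 4.36897 + 4.30489 + 3.18131 + 1.88079 + 0.92660 + 0.39129 = 19.009859
B = 0.391292/19.009859 = 0.020584

Final: 0.020584


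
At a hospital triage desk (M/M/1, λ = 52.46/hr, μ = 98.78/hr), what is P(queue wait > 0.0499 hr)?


ρ = 52.46/98.78 = 0.5311
P(Wq > t) = ρ·e^{−(μ−λ)t} = 0.5311·e^{−2.3114}
= 0.5311·0.099126 = 0.052644

Final: 0.052644


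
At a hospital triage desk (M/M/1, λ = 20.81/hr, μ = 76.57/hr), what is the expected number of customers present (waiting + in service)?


ρ = λ/μ = 20.81/76.57 = 0.2718
L = ρ/(1−ρ) = 0.2718/(1 − 0.2718) = 0.2718/0.7282 = 0.3732

Final: 0.3732


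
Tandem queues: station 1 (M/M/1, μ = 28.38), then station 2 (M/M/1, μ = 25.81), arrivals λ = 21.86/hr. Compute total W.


Each node sees arrival rate λ = 21.86/hr (tandem ⇒ throughput preserved).
W₁ = 1/(μ₁−λ) = 1/(28.38−21.86) = 0.15337 hr
W₂ = 1/(μ₂−λ) = 1/(25.81−21.86) = 0.25316 hr
W_total = W₁ + W₂ = 0.15337 + 0.25316 = 0.40654 hr

Final: 0.40654 hr


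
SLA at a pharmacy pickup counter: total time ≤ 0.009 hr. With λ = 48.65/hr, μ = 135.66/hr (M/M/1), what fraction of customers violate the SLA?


W ~ Exponential(μ−λ) for M/M/1.
μ − λ = 135.66 − 48.65 = 87.0100
P(W > t) = e^{−(μ−λ)t} = e^{−0.7831} = 0.456992

Final: 0.456992


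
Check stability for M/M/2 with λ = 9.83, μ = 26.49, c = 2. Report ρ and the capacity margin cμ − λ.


Total capacity cμ = 2·26.49 = 52.98/hr
ρ = λ/(cμ) = 9.83/52.98 = 0.1855
Stable ⇔ ρ < 1: YES
Spare capacity = cμ − λ = 52.98 − 9.83 = 43.15/hr

Final: ρ = 0.1855; stable; margin = 43.15/hr


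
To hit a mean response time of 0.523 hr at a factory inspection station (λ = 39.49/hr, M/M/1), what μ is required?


W = 1/(μ−λ) ⇒ μ − λ = 1/W = 1/0.523 = 1.9120
μ = λ + 1/W = 39.49 + 1.9120 = 41.4020 per hr

Final: 41.4020 /hr


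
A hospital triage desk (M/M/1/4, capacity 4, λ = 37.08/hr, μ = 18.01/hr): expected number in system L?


ρ = 37.08/18.01 = 2.0589
L = ρ[1 − (K+1)ρ^K + Kρ^(K+1)] / [(1−ρ)(1−ρ^(K+1))]
Numerator: 2.0589·(1 − 5·17.968178 + 4·36.993895) = 121.749821
Denominator: (-1.0589)·(-35.993895) = 38.112359
L = 121.749821/38.112359 = 3.1945

Final: 3.1945


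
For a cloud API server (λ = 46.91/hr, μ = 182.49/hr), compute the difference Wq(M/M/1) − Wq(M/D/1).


ρ = 46.91/182.49 = 0.2571
Wq(M/M/1) = ρ/(μ−λ) = 0.2571/135.58 = 0.001896 hr
Wq(M/D/1) = ρ/(2(μ−λ)) = 0.0009480 hr
Savings = 0.001896 − 0.0009480 = 0.0009480 hr

Final: 0.0009480 hr


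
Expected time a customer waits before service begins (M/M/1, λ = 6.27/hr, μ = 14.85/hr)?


ρ = 6.27/14.85 = 0.4222
Wq = ρ/(μ−λ) = 0.4222/(14.85 − 6.27) = 0.4222/8.58 = 0.04921 hr

Final: 0.04921 hr


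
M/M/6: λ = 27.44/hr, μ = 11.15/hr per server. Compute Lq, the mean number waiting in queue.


a = λ/μ = 2.4610; ρ = a/6 = 0.4102
P₀ = 0.084911
Lq = P₀·a^c·ρ / (c!·(1−ρ)²) = 0.084911·222.15467·0.4102/(720·0.34791)
= 0.03089

Final: 0.03089


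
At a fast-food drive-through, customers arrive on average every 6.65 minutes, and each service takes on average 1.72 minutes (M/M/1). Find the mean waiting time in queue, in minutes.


λ = 60/6.65 = 9.0226 /hr
μ = 60/1.72 = 34.8837 /hr
ρ = λ/μ = 9.0226/34.8837 = 0.2586
Wq = ρ/(μ−λ) = 0.2586/(34.8837−9.0226) = 0.01000 hr
In minutes: 0.01000·60 = 0.6001 min

Final: 0.6001 min


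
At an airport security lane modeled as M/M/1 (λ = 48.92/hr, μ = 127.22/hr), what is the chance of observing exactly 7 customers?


ρ = 48.92/127.22 = 0.3845
P_n = (1−ρ)·ρ^n = (1 − 0.3845)·0.3845^7 = 0.6155·0.001243 = 0.0007651

Final: 0.0007651


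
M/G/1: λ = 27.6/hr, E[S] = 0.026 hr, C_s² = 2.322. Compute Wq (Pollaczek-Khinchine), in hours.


ρ = λ·E[S] = 27.6·0.026 = 0.7176
E[S²] = E[S]²(1+C_s²) = 0.026²·(1+2.322) = 0.002246
Wq = λ·E[S²]/(2(1−ρ)) = 27.6·0.002246/(2·0.2824) = 0.10974 hr

Final: 0.10974 hr


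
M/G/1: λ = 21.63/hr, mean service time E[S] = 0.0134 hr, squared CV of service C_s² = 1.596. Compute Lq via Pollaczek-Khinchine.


ρ = λ·E[S] = 21.63·0.0134 = 0.2898
Lq = ρ²(1+C_s²)/(2(1−ρ)) = 0.08401·(1+1.596)/(2·0.7102)
= 0.08401·2.5960/1.4203 = 0.15355

Final: 0.15355


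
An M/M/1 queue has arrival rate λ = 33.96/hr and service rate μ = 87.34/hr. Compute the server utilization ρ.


ρ = λ/μ = 33.96/87.34 = 0.3888

Final: 0.3888


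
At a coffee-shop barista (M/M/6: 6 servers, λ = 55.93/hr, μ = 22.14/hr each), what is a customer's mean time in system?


a = 2.5262; ρ = 0.4210; P₀ = 0.079481
Lq = P₀·a^c·ρ/(c!(1−ρ)²) = 0.03604
Wq = Lq/λ = 0.03604/55.93 = 0.0006443 hr
W = Wq + 1/μ = 0.0006443 + 0.04517 = 0.04581 hr

Final: 0.04581 hr


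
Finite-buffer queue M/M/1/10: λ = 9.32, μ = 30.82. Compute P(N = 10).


ρ = λ/μ = 9.32/30.82 = 0.3024
P_K = (1−ρ)ρ^K/(1−ρ^(K+1)) = (0.6976·0.000006395)/(1 − 0.000001934)
= 0.000004461/0.999998 = 0.000004461

Final: 0.000004461


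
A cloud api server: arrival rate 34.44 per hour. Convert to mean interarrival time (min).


Mean interarrival time = 1/λ = 1/34.44 hour = 0.02904 hour
In minutes: 0.02904 × 60 = 1.7422 min

Final: 1.7422 min


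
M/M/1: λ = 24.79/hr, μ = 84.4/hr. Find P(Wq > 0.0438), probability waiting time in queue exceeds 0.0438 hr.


ρ = 24.79/84.4 = 0.2937
P(Wq > t) = ρ·e^{−(μ−λ)t} = 0.2937·e^{−2.6109}
= 0.2937·0.073467 = 0.021579

Final: 0.021579


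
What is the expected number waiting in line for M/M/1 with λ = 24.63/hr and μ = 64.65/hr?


ρ = 24.63/64.65 = 0.3810
Lq = ρ²/(1−ρ) = 0.1451/0.6190 = 0.2345

Final: 0.2345


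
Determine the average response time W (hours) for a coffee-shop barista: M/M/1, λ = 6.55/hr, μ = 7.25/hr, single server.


W = 1/(μ−λ) = 1/(7.25 − 6.55) = 1/0.7000 = 1.4286 hr

Final: 1.4286 hr


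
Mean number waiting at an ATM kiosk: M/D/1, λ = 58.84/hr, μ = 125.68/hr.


ρ = 58.84/125.68 = 0.4682
M/D/1: Lq = ρ²/(2(1−ρ)) = 0.2192/(2·0.5318) = 0.20607

Final: 0.20607


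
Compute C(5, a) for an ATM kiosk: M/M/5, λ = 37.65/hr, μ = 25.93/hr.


a = λ/μ = 1.4520; ρ = a/5 = 0.2904
P₀ = 0.233792 (from M/M/c formula)
C(c,a) = [a^c/(c!(1−ρ))]·P₀ = [6.45375/(120·0.7096)]·0.233792
= 0.07579·0.233792 = 0.017719

Final: 0.017719


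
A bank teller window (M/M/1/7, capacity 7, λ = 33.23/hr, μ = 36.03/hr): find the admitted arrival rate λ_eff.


ρ = 0.9223; P_K = (1−ρ)ρ^7/(1−ρ^8) = 0.092578
λ_eff = λ(1 − P_K) = 33.23·(1 − 0.092578) = 33.23·0.907422 = 30.1536 /hr

Final: 30.1536 /hr


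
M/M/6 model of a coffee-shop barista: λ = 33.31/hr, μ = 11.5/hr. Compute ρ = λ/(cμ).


ρ = λ/(cμ) = 33.31/(6·11.5) = 33.31/69.00 = 0.4828

Final: 0.4828


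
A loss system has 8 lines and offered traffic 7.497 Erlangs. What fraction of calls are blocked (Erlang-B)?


B(c,a) = (a^c/c!) / Σ_{k=0}^{c} a^k/k!
a^8/8! = 247.502485
Σ terms (k=0..8): 1.00000 + 7.49700 + 28.10250 + 70.22816 + 131.62513 + 197.35871 + 246.59971 + 264.10829 + 247.50248 = 1194.021997
B = 247.502485/1194.021997 = 0.207285

Final: 0.207285


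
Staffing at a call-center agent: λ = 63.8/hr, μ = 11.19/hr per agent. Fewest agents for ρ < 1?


Stability requires cμ > λ ⇔ c > λ/μ.
λ/μ = 63.8/11.19 = 5.7015
Minimum integer c = ⌊5.7015⌋ + 1 = 6
Check: 6·11.19 = 67.14 > 63.8, while 5·11.19 = 55.95 ≤ 63.8

Final: 6 servers


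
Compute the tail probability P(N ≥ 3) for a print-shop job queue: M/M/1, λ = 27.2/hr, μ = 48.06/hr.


ρ = 27.2/48.06 = 0.5660
P(N ≥ n) = ρ^n = 0.5660^3 = 0.181282

Final: 0.181282


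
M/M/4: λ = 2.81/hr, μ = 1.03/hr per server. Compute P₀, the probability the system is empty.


a = λ/μ = 2.81/1.03 = 2.7282; ρ = a/c = 0.6820
Σ_{k=0}^{3} a^k/k! (terms k=0..3) = 1.00000 + 2.72816 + 3.72142 + 3.38420 = 10.83377
Tail: a^4/(4!(1−ρ)) = 55.39574/(24·0.3180) = 7.25924
P₀ = 1/(10.83377 + 7.25924) = 1/18.09301 = 0.055270

Final: 0.055270


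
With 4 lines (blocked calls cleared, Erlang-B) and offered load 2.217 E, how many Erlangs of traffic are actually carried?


B(4,2.217) = 0.118460 (Erlang-B)
Carried load = a(1 − B) = 2.217·(1 − 0.118460) = 2.217·0.881540 = 1.9544 E

Final: 1.9544 Erlangs


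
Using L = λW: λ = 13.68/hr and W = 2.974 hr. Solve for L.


L = λW = 13.68·2.974 = 40.6843

Final: 40.6843


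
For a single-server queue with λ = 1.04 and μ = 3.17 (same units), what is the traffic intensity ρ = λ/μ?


ρ = λ/μ = 1.04/3.17 = 0.3281

Final: 0.3281


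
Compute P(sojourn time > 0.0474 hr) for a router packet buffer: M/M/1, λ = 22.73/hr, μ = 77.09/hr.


W ~ Exponential(μ−λ) for M/M/1.
μ − λ = 77.09 − 22.73 = 54.3600
P(W > t) = e^{−(μ−λ)t} = e^{−2.5767} = 0.076027

Final: 0.076027


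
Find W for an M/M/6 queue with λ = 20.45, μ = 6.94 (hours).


a = 2.9467; ρ = 0.4911; P₀ = 0.051728
Lq = P₀·a^c·ρ/(c!(1−ρ)²) = 0.08919
Wq = Lq/λ = 0.08919/20.45 = 0.004362 hr
W = Wq + 1/μ = 0.004362 + 0.14409 = 0.14845 hr

Final: 0.14845 hr


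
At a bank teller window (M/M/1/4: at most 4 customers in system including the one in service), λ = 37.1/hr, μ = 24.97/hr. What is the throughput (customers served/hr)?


ρ = 1.4858; P_K = (1−ρ)ρ^4/(1−ρ^5) = 0.379345
λ_eff = λ(1 − P_K) = 37.1·(1 − 0.379345) = 37.1·0.620655 = 23.0263 /hr

Final: 23.0263 /hr


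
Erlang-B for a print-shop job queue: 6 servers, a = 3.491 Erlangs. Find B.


B(c,a) = (a^c/c!) / Σ_{k=0}^{c} a^k/k!
a^6/6! = 2.514008
Σ terms (k=0..6): 1.00000 + 3.49100 + 6.09354 + 7.09085 + 6.18854 + 4.32084 + 2.51401 = 30.698776
B = 2.514008/30.698776 = 0.081893

Final: 0.081893


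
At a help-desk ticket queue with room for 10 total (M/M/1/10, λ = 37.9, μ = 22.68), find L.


ρ = 37.9/22.68 = 1.6711
L = ρ[1 − (K+1)ρ^K + Kρ^(K+1)] / [(1−ρ)(1−ρ^(K+1))]
Numerator: 1.6711·(1 − 11·169.809349 + 10·283.764300) = 1622.180432
Denominator: (-0.6711)·(-282.764300) = 189.756290
L = 1622.180432/189.756290 = 8.5488

Final: 8.5488


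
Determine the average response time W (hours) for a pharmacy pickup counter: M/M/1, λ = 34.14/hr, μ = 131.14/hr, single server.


W = 1/(μ−λ) = 1/(131.14 − 34.14) = 1/97.00 = 0.01031 hr

Final: 0.01031 hr


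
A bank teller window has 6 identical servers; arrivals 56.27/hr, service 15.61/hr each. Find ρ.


ρ = λ/(cμ) = 56.27/(6·15.61) = 56.27/93.66 = 0.6008

Final: 0.6008


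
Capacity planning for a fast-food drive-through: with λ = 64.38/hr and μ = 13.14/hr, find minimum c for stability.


Stability requires cμ > λ ⇔ c > λ/μ.
λ/μ = 64.38/13.14 = 4.8995
Minimum integer c = ⌊4.8995⌋ + 1 = 5
Check: 5·13.14 = 65.70 > 64.38, while 4·13.14 = 52.56 ≤ 64.38

Final: 5 servers


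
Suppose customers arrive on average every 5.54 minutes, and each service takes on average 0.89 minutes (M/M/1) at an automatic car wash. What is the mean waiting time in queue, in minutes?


λ = 60/5.54 = 10.8303 /hr
μ = 60/0.89 = 67.4157 /hr
ρ = λ/μ = 10.8303/67.4157 = 0.1606
Wq = ρ/(μ−λ) = 0.1606/(67.4157−10.8303) = 0.002839 hr
In minutes: 0.002839·60 = 0.1703 min

Final: 0.1703 min


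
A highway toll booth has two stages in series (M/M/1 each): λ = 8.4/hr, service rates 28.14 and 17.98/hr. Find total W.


Each node sees arrival rate λ = 8.4/hr (tandem ⇒ throughput preserved).
W₁ = 1/(μ₁−λ) = 1/(28.14−8.4) = 0.05066 hr
W₂ = 1/(μ₂−λ) = 1/(17.98−8.4) = 0.10438 hr
W_total = W₁ + W₂ = 0.05066 + 0.10438 = 0.15504 hr

Final: 0.15504 hr


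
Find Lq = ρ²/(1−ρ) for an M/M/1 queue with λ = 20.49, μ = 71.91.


ρ = 20.49/71.91 = 0.2849
Lq = ρ²/(1−ρ) = 0.08119/0.7151 = 0.1135

Final: 0.1135


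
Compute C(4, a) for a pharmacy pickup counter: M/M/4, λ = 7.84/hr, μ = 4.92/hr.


a = λ/μ = 1.5935; ρ = a/4 = 0.3984
P₀ = 0.200641 (from M/M/c formula)
C(c,a) = [a^c/(c!(1−ρ))]·P₀ = [6.44769/(24·0.6016)]·0.200641
= 0.44655·0.200641 = 0.089595

Final: 0.089595


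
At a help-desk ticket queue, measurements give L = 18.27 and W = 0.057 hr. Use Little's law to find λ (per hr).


λ = L/W = 18.27/0.057 = 320.5263 /hr

Final: 320.5263 /hr


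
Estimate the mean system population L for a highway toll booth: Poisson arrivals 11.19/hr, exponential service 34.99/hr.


ρ = λ/μ = 11.19/34.99 = 0.3198
L = ρ/(1−ρ) = 0.3198/(1 − 0.3198) = 0.3198/0.6802 = 0.4702

Final: 0.4702


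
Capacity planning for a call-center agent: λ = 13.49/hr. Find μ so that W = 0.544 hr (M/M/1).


W = 1/(μ−λ) ⇒ μ − λ = 1/W = 1/0.544 = 1.8382
μ = λ + 1/W = 13.49 + 1.8382 = 15.3282 per hr

Final: 15.3282 /hr


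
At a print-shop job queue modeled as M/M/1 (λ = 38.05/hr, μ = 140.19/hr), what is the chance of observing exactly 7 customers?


ρ = 38.05/140.19 = 0.2714
P_n = (1−ρ)·ρ^n = (1 − 0.2714)·0.2714^7 = 0.7286·0.0001085 = 0.00007906

Final: 0.00007906


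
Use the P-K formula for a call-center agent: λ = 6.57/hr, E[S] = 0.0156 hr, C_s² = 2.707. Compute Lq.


ρ = λ·E[S] = 6.57·0.0156 = 0.1025
Lq = ρ²(1+C_s²)/(2(1−ρ)) = 0.01050·(1+2.707)/(2·0.8975)
= 0.01050·3.7070/1.7950 = 0.02169

Final: 0.02169


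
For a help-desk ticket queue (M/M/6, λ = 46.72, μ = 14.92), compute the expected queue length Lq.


a = λ/μ = 3.1314; ρ = a/6 = 0.5219
P₀ = 0.042725
Lq = P₀·a^c·ρ / (c!·(1−ρ)²) = 0.042725·942.76633·0.5219/(720·0.22858)
= 0.12773

Final: 0.12773


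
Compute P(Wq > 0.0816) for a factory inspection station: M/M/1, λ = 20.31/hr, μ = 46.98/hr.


ρ = 20.31/46.98 = 0.4323
P(Wq > t) = ρ·e^{−(μ−λ)t} = 0.4323·e^{−2.1763}
= 0.4323·0.113464 = 0.049052

Final: 0.049052


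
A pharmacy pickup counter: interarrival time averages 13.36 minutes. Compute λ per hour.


λ = 1/(interarrival time) in consistent units.
1 hour = 60 min, so λ = 60/13.36 = 4.4910 per hour

Final: 4.4910 /hr


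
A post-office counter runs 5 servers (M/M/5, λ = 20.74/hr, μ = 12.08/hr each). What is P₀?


a = λ/μ = 20.74/12.08 = 1.7169; ρ = a/c = 0.3434
Σ_{k=0}^{4} a^k/k! (terms k=0..4) = 1.00000 + 1.71689 + 1.47385 + 0.84348 + 0.36204 = 5.39626
Tail: a^5/(5!(1−ρ)) = 14.91795/(120·0.6566) = 0.18933
P₀ = 1/(5.39626 + 0.18933) = 1/5.58558 = 0.179032

Final: 0.179032


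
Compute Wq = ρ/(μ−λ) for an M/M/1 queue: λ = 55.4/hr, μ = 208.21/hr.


ρ = 55.4/208.21 = 0.2661
Wq = ρ/(μ−λ) = 0.2661/(208.21 − 55.4) = 0.2661/152.81 = 0.001741 hr

Final: 0.001741 hr


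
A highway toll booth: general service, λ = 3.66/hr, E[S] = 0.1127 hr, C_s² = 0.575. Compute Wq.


ρ = λ·E[S] = 3.66·0.1127 = 0.4125
E[S²] = E[S]²(1+C_s²) = 0.1127²·(1+0.575) = 0.020005
Wq = λ·E[S²]/(2(1−ρ)) = 3.66·0.020005/(2·0.5875) = 0.06231 hr

Final: 0.06231 hr


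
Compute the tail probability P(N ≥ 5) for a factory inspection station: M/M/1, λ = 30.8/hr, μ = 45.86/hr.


ρ = 30.8/45.86 = 0.6716
P(N ≥ n) = ρ^n = 0.6716^5 = 0.136642

Final: 0.136642


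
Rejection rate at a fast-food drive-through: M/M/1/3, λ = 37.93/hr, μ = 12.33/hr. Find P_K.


ρ = λ/μ = 37.93/12.33 = 3.0762
P_K = (1−ρ)ρ^K/(1−ρ^(K+1)) = (-2.0762·29.111146)/(1 − 89.552778)
= -60.441633/-88.552778 = 0.682549

Final: 0.682549


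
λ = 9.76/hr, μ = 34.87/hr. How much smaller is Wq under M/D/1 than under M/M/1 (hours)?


ρ = 9.76/34.87 = 0.2799
Wq(M/M/1) = ρ/(μ−λ) = 0.2799/25.11 = 0.01115 hr
Wq(M/D/1) = ρ/(2(μ−λ)) = 0.005573 hr
Savings = 0.01115 − 0.005573 = 0.005573 hr

Final: 0.005573 hr


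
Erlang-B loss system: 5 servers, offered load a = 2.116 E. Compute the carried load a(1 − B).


B(5,2.116) = 0.043521 (Erlang-B)
Carried load = a(1 − B) = 2.116·(1 − 0.043521) = 2.116·0.956479 = 2.0239 E

Final: 2.0239 Erlangs


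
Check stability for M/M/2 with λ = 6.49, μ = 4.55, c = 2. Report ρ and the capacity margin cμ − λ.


Total capacity cμ = 2·4.55 = 9.10/hr
ρ = λ/(cμ) = 6.49/9.10 = 0.7132
Stable ⇔ ρ < 1: YES
Spare capacity = cμ − λ = 9.10 − 6.49 = 2.61/hr

Final: ρ = 0.7132; stable; margin = 2.61/hr


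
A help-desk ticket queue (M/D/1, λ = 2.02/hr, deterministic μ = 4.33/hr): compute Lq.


ρ = 2.02/4.33 = 0.4665
M/D/1: Lq = ρ²/(2(1−ρ)) = 0.2176/(2·0.5335) = 0.20397

Final: 0.20397


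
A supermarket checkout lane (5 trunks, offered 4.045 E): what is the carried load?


B(5,4.045) = 0.203085 (Erlang-B)
Carried load = a(1 − B) = 4.045·(1 − 0.203085) = 4.045·0.796915 = 3.2235 E

Final: 3.2235 Erlangs


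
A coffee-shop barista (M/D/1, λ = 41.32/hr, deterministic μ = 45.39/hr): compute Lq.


ρ = 41.32/45.39 = 0.9103
M/D/1: Lq = ρ²/(2(1−ρ)) = 0.8287/(2·0.08967) = 4.62100

Final: 4.62100


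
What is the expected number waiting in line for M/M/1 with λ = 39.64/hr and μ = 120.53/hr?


ρ = 39.64/120.53 = 0.3289
Lq = ρ²/(1−ρ) = 0.1082/0.6711 = 0.1612

Final: 0.1612


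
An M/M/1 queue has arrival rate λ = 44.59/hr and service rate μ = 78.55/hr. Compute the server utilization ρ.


ρ = λ/μ = 44.59/78.55 = 0.5677

Final: 0.5677
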